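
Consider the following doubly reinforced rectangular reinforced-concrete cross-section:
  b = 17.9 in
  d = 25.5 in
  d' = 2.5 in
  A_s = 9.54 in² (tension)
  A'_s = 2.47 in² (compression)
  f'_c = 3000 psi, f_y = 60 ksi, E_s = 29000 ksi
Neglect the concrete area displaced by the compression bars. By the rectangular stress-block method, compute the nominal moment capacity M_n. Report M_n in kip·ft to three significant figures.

Assume both steels yield.
a = (A_s − A'_s) f_y/(0.85 f'_c b) = (9.54 − 2.47) × 60/(0.85 × 3 × 17.9) = 9.293 in.
c = a/β₁ = 9.293/0.85 = 10.933 in; ε'_s = 0.003(c − d')/c = 0.0023 ≥ ε_y = 0.0021, so the compression steel yields.
M_n = (A_s − A'_s) f_y (d − a/2) + A'_s f_y (d − d') = 424.2 × (25.5 − 4.6465) + 148.2 × (25.5 − 2.5) = 8846.1 + 3408.6 = 12254.7 kip·in = 12254.7/12 = 1021.23 kip·ft.

M_n ≈ 1020 kip·ft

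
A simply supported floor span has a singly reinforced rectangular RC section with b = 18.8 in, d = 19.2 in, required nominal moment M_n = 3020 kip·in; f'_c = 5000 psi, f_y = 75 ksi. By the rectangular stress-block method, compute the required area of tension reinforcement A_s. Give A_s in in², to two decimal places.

A_s ≈ 2.22 in²

From M_n = 0.85 f'_c a b (d − a/2):
a = d − √(d² − 2M_n/(0.85 f'_c b)) = 19.2 − √(19.2² − 2 × 3020/(0.85 × 5 × 18.8)) = 2.081 in.
A_s = 0.85 f'_c a b / f_y = 0.85 × 5 × 2.081 × 18.8 / 75 = 2.217 in².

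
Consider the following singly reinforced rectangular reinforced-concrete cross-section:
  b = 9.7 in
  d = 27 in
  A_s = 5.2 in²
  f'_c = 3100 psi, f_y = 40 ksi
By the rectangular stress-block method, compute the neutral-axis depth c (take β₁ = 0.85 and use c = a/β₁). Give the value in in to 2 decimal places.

c ≈ 9.57 in

T = A_s f_y = 5.2 × 40 = 208 kips.
a = T/(0.85 f'_c b) = 208/(0.85 × 3.1 × 9.7) = 8.1379 in.
With β₁ = 0.85, c = a/β₁ = 8.1379/0.85 = 9.57 in.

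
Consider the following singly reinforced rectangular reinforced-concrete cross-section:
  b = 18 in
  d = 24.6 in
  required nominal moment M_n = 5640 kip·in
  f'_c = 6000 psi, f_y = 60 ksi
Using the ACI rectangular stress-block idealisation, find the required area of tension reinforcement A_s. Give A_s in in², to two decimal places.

A_s ≈ 4.04 in²

From M_n = 0.85 f'_c a b (d − a/2):
a = d − √(d² − 2M_n/(0.85 f'_c b)) = 24.6 − √(24.6² − 2 × 5640/(0.85 × 6 × 18)) = 2.639 in.
A_s = 0.85 f'_c a b / f_y = 0.85 × 6 × 2.639 × 18 / 60 = 4.038 in².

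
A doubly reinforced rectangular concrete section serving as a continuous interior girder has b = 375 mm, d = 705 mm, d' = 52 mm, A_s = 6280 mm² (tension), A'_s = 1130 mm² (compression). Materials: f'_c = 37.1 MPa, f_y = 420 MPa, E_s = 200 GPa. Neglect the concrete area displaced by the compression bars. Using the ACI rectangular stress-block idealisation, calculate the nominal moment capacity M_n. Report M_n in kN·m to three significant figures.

M_n ≈ 1640 kN·m

Assume both tension and compression steel yield.
Net tension couple steel: A_s − A'_s = 5150 mm².
a = (A_s − A'_s) f_y / (0.85 f'_c b) = 2163000/(0.85 × 37.1 × 375) = 182.91 mm.
c = a/β₁ = 182.91/0.785 = 233.01 mm; ε'_s = 0.003(c − d')/c = 0.0023 ≥ f_y/E_s = 0.0021, so compression steel does yield.
M_n = (A_s − A'_s) f_y (d − a/2) + A'_s f_y (d − d') = [2163000 × (705 − 91.455) + 474600 × (705 − 52)] × 10⁻⁶ = 1327.10 + 309.91 = 1637.01 kN·m.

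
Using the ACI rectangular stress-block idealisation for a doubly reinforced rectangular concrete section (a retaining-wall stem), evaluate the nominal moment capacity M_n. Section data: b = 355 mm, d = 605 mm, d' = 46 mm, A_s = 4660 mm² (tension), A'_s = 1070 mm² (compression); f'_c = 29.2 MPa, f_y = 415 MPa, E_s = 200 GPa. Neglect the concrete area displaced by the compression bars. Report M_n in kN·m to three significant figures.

Assume both tension and compression steel yield.
Net tension couple steel: A_s − A'_s = 3590 mm².
a = (A_s − A'_s) f_y / (0.85 f'_c b) = 1489850/(0.85 × 29.2 × 355) = 169.09 mm.
c = a/β₁ = 169.09/0.841 = 201.06 mm; ε'_s = 0.003(c − d')/c = 0.0023 ≥ f_y/E_s = 0.0021, so compression steel does yield.
M_n = (A_s − A'_s) f_y (d − a/2) + A'_s f_y (d − d') = [1489850 × (605 − 84.545) + 444050 × (605 − 46)] × 10⁻⁶ = 775.40 + 248.22 = 1023.62 kN·m.

M_n ≈ 1020 kN·m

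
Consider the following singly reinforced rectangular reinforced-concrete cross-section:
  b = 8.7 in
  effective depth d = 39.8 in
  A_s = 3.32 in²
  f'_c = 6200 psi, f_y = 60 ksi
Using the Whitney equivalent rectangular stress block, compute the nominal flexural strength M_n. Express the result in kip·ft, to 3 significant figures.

M_n ≈ 625 kip·ft

T = A_s f_y = 3.32 × 60 = 199.2 kips.
a = T/(0.85 f'_c b) = 199.2/(0.85 × 6.2 × 8.7) = 4.345 in.
M_n = T(d − a/2) = 199.2 × (39.8 − 2.1725) = 7495.4 kip·in = 7495.4/12 = 624.62 kip·ft.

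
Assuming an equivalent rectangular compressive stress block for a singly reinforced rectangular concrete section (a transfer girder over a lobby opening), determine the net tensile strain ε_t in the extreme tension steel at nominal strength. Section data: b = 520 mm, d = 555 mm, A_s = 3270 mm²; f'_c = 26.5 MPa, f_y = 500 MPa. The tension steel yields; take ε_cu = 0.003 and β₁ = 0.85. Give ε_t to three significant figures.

a = A_s f_y/(0.85 f'_c b) = 139.59 mm.
β₁ = 0.85, so c = a/β₁ = 139.59/0.85 = 164.22 mm.
From the linear strain diagram with ε_cu = 0.003: ε_t = 0.003 (d − c)/c = 0.003 × (555 − 164.22)/164.22 = 0.00714.
Since ε_t ≥ 0.005, the section is tension-controlled.

ε_t ≈ 0.00714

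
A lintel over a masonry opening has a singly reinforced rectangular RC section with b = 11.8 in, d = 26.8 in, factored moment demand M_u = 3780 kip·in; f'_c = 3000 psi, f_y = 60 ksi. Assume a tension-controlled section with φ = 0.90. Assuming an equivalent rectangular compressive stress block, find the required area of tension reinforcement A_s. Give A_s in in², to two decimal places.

M_n = M_u/φ = 3780/0.90 = 4200 kip·in.
From M_n = 0.85 f'_c a b (d − a/2):
a = d − √(d² − 2M_n/(0.85 f'_c b)) = 26.8 − √(26.8² − 2 × 4200/(0.85 × 3 × 11.8)) = 5.846 in.
A_s = 0.85 f'_c a b / f_y = 0.85 × 3 × 5.846 × 11.8 / 60 = 2.932 in².

A_s ≈ 2.93 in²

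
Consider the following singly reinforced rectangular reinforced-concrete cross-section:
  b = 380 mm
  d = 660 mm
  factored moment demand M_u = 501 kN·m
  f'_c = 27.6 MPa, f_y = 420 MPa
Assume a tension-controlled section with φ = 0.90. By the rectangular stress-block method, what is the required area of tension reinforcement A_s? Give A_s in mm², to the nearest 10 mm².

M_n = M_u/φ = 501/0.90 = 556.667 kN·m.
With M_n = 0.85 f'_c a b (d − a/2), solve the quadratic for a:
a = d − √(d² − 2M_n/(0.85 f'_c b)) = 660 − √(660² − 2 × 556.667×10⁶/(0.85 × 27.6 × 380)) = 102.58 mm.
A_s = 0.85 f'_c a b / f_y = 0.85 × 27.6 × 102.58 × 380 / 420 = 2177.3 mm².

A_s ≈ 2180 mm²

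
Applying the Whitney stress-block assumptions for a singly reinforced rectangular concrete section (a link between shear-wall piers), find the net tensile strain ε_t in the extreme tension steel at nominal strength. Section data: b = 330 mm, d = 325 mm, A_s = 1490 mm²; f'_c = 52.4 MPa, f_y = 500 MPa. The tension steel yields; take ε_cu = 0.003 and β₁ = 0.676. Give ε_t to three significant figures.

a = A_s f_y/(0.85 f'_c b) = 50.69 mm.
β₁ = 0.676, so c = a/β₁ = 50.69/0.676 = 74.99 mm.
From the linear strain diagram with ε_cu = 0.003: ε_t = 0.003 (d − c)/c = 0.003 × (325 − 74.99)/74.99 = 0.0100.
Since ε_t ≥ 0.005, the section is tension-controlled.

ε_t ≈ 0.0100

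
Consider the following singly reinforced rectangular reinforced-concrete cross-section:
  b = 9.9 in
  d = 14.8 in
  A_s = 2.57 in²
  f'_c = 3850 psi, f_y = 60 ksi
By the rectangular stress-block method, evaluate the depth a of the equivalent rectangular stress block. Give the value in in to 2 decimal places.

a ≈ 4.76 in

T = A_s f_y = 2.57 × 60 = 154.2 kips.
a = T/(0.85 f'_c b) = 154.2/(0.85 × 3.85 × 9.9) = 4.76 in.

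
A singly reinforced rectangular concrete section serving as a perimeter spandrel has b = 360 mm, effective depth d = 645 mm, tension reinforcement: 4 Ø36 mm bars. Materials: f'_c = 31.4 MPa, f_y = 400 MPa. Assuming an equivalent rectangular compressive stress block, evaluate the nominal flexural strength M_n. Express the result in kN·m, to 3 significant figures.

A_s = 4 × 1018 = 4072 mm².
T = A_s f_y = 4072 × 400 = 1628800 N = 1628.8 kN.
From C = T: a = T/(0.85 f'_c b) = 1628800/(0.85 × 31.4 × 360) = 169.52 mm.
M_n = T(d − a/2) = 1628.8 kN × (645 − 84.76) mm = 912.52 kN·m.

M_n ≈ 913 kN·m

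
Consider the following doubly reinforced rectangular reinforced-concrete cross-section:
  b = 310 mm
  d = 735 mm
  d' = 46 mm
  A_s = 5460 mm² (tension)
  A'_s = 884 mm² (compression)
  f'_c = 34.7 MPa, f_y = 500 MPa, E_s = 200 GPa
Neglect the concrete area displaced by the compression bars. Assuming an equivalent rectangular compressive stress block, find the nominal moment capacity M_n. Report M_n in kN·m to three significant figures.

M_n ≈ 1700 kN·m

Assume both tension and compression steel yield.
Net tension couple steel: A_s − A'_s = 4576 mm².
a = (A_s − A'_s) f_y / (0.85 f'_c b) = 2288000/(0.85 × 34.7 × 310) = 250.23 mm.
c = a/β₁ = 250.23/0.802 = 312.01 mm; ε'_s = 0.003(c − d')/c = 0.0026 ≥ f_y/E_s = 0.0025, so compression steel does yield.
M_n = (A_s − A'_s) f_y (d − a/2) + A'_s f_y (d − d') = [2288000 × (735 − 125.115) + 442000 × (735 − 46)] × 10⁻⁶ = 1395.42 + 304.54 = 1699.96 kN·m.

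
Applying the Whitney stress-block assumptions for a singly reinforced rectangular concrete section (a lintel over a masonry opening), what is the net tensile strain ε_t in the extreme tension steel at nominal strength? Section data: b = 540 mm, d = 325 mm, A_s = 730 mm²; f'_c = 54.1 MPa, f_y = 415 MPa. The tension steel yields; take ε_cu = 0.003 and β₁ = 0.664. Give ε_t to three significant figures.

ε_t ≈ 0.0501

a = A_s f_y/(0.85 f'_c b) = 12.20 mm.
β₁ = 0.664, so c = a/β₁ = 12.20/0.664 = 18.37 mm.
From the linear strain diagram with ε_cu = 0.003: ε_t = 0.003 (d − c)/c = 0.003 × (325 − 18.37)/18.37 = 0.0501.
Since ε_t ≥ 0.005, the section is tension-controlled.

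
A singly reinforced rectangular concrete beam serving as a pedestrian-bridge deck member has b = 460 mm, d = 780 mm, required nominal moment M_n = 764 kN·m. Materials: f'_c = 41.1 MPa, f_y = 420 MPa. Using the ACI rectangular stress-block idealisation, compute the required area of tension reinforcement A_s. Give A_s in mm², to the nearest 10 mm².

A_s ≈ 2430 mm²

With M_n = 0.85 f'_c a b (d − a/2), solve the quadratic for a:
a = d − √(d² − 2M_n/(0.85 f'_c b)) = 780 − √(780² − 2 × 764×10⁶/(0.85 × 41.1 × 460)) = 63.54 mm.
A_s = 0.85 f'_c a b / f_y = 0.85 × 41.1 × 63.54 × 460 / 420 = 2431.2 mm².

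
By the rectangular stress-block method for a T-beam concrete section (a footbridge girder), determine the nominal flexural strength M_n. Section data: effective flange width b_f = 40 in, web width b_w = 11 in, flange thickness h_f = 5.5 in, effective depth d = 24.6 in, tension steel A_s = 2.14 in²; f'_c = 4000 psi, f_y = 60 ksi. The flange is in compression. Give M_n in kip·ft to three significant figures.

M_n ≈ 258 kip·ft

Tension: T = A_s f_y = 2.14 × 60 = 128.4 kips.
Try a within the flange: a = T/(0.85 f'_c b_f) = 128.4/(0.85 × 4 × 40) = 0.944 in.
Since a = 0.944 ≤ h_f = 5.5 in, the stress block lies entirely in the flange; analyse as a rectangular beam of width b_f.
M_n = T(d − a/2) = 128.4 × (24.6 − 0.472) = 3098.0 kip·in.
M_n = 3098.0/12 = 258.17 kip·ft.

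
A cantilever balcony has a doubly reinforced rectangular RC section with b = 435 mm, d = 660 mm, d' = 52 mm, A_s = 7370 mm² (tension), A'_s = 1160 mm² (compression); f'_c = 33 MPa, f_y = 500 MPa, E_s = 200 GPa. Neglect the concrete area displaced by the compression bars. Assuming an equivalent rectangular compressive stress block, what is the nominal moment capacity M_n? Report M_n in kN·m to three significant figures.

M_n ≈ 2010 kN·m

Assume both tension and compression steel yield.
Net tension couple steel: A_s − A'_s = 6210 mm².
a = (A_s − A'_s) f_y / (0.85 f'_c b) = 3105000/(0.85 × 33 × 435) = 254.47 mm.
c = a/β₁ = 254.47/0.814 = 312.62 mm; ε'_s = 0.003(c − d')/c = 0.0025 ≥ f_y/E_s = 0.0025, so compression steel does yield.
M_n = (A_s − A'_s) f_y (d − a/2) + A'_s f_y (d − d') = [3105000 × (660 − 127.235) + 580000 × (660 − 52)] × 10⁻⁶ = 1654.24 + 352.64 = 2006.88 kN·m.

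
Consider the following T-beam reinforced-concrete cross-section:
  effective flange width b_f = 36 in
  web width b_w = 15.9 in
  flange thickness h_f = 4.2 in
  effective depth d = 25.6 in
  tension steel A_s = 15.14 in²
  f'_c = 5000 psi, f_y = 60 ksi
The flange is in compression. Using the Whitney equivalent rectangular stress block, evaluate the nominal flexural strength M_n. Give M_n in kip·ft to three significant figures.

M_n ≈ 1690 kip·ft

Tension: T = A_s f_y = 15.14 × 60 = 908.4 kips.
Try a within the flange: a = T/(0.85 f'_c b_f) = 908.4/(0.85 × 5 × 36) = 5.937 in.
a = 5.937 > h_f = 4.2 in: the block extends into the web. Split into flange-overhang and web parts.
C_f = 0.85 f'_c (b_f − b_w) h_f = 0.85 × 5 × (36 − 15.9) × 4.2 = 358.8 kips.
Remaining web compression depth: a_w = (T − C_f)/(0.85 f'_c b_w) = (908.4 − 358.8)/(0.85 × 5 × 15.9) = 8.133 in.
M_n = C_f(d − h_f/2) + (T − C_f)(d − a_w/2) = 358.8 × (25.6 − 2.1) + 549.6 × (25.6 − 4.0665) = 8431.8 + 11834.8 = 20266.6 kip·in.
M_n = 20266.6/12 = 1688.88 kip·ft.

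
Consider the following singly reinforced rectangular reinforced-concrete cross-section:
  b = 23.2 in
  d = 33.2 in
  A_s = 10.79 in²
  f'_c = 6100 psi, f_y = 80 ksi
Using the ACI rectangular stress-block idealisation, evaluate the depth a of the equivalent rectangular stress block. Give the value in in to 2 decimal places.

a ≈ 7.18 in

T = A_s f_y = 10.79 × 80 = 863.2 kips.
a = T/(0.85 f'_c b) = 863.2/(0.85 × 6.1 × 23.2) = 7.18 in.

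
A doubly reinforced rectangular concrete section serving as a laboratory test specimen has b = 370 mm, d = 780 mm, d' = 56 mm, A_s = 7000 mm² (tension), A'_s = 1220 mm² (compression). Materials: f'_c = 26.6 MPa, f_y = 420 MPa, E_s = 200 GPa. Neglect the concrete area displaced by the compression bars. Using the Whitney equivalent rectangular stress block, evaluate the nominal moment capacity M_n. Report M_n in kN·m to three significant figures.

Assume both tension and compression steel yield.
Net tension couple steel: A_s − A'_s = 5780 mm².
a = (A_s − A'_s) f_y / (0.85 f'_c b) = 2427600/(0.85 × 26.6 × 370) = 290.18 mm.
c = a/β₁ = 290.18/0.85 = 341.39 mm; ε'_s = 0.003(c − d')/c = 0.0025 ≥ f_y/E_s = 0.0021, so compression steel does yield.
M_n = (A_s − A'_s) f_y (d − a/2) + A'_s f_y (d − d') = [2427600 × (780 − 145.09) + 512400 × (780 − 56)] × 10⁻⁶ = 1541.31 + 370.98 = 1912.29 kN·m.

M_n ≈ 1910 kN·m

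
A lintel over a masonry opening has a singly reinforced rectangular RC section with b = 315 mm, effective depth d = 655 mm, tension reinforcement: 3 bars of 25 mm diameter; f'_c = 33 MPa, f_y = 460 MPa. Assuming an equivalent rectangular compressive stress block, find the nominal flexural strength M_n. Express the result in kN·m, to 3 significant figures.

A_s = 3 × 491 = 1473 mm².
T = A_s f_y = 1473 × 460 = 677580 N = 677.58 kN.
From C = T: a = T/(0.85 f'_c b) = 677580/(0.85 × 33 × 315) = 76.69 mm.
M_n = T(d − a/2) = 677.58 kN × (655 − 38.345) mm = 417.83 kN·m.

M_n ≈ 418 kN·m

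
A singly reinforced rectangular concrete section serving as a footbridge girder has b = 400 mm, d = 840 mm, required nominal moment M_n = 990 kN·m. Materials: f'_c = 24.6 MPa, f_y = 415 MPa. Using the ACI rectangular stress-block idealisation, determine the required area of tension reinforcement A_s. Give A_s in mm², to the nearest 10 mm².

With M_n = 0.85 f'_c a b (d − a/2), solve the quadratic for a:
a = d − √(d² − 2M_n/(0.85 f'_c b)) = 840 − √(840² − 2 × 990×10⁶/(0.85 × 24.6 × 400)) = 155.26 mm.
A_s = 0.85 f'_c a b / f_y = 0.85 × 24.6 × 155.26 × 400 / 415 = 3129.1 mm².

A_s ≈ 3130 mm²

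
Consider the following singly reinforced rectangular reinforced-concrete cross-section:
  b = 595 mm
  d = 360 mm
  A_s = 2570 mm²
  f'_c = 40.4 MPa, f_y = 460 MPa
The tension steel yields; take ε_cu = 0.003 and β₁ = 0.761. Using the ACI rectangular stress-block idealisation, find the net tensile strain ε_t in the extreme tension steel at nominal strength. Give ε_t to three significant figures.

ε_t ≈ 0.0112

a = A_s f_y/(0.85 f'_c b) = 57.86 mm.
β₁ = 0.761, so c = a/β₁ = 57.86/0.761 = 76.03 mm.
From the linear strain diagram with ε_cu = 0.003: ε_t = 0.003 (d − c)/c = 0.003 × (360 − 76.03)/76.03 = 0.0112.
Since ε_t ≥ 0.005, the section is tension-controlled.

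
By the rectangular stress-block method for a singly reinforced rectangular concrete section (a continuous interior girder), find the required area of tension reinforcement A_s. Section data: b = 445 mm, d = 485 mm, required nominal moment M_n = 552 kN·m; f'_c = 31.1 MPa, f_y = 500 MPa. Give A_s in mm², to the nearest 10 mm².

A_s ≈ 2560 mm²

With M_n = 0.85 f'_c a b (d − a/2), solve the quadratic for a:
a = d − √(d² − 2M_n/(0.85 f'_c b)) = 485 − √(485² − 2 × 552×10⁶/(0.85 × 31.1 × 445)) = 109.00 mm.
A_s = 0.85 f'_c a b / f_y = 0.85 × 31.1 × 109.00 × 445 / 500 = 2564.5 mm².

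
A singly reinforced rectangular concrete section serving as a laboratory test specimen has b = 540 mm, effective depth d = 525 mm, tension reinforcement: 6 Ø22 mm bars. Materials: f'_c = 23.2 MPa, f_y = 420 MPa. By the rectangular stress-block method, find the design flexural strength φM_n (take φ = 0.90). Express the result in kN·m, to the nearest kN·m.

φM_n ≈ 414 kN·m

A_s = 6 × 380 = 2280 mm².
T = A_s f_y = 2280 × 420 = 957600 N = 957.6 kN.
From C = T: a = T/(0.85 f'_c b) = 957600/(0.85 × 23.2 × 540) = 89.93 mm.
M_n = T(d − a/2) = 957.6 kN × (525 − 44.965) mm = 459.68 kN·m.
φM_n = 0.90 × 459.68 = 413.71 kN·m.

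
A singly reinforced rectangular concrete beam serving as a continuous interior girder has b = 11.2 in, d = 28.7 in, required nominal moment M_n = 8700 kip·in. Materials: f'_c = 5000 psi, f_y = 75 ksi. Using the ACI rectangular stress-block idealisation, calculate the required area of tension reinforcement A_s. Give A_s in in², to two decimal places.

From M_n = 0.85 f'_c a b (d − a/2):
a = d − √(d² − 2M_n/(0.85 f'_c b)) = 28.7 − √(28.7² − 2 × 8700/(0.85 × 5 × 11.2)) = 7.296 in.
A_s = 0.85 f'_c a b / f_y = 0.85 × 5 × 7.296 × 11.2 / 75 = 4.631 in².

A_s ≈ 4.63 in²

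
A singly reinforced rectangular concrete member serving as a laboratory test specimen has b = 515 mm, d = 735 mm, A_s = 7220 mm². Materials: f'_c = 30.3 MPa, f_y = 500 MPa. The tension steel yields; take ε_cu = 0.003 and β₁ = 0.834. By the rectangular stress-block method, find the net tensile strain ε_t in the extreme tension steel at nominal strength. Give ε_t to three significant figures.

ε_t ≈ 0.00376

a = A_s f_y/(0.85 f'_c b) = 272.17 mm.
β₁ = 0.834, so c = a/β₁ = 272.17/0.834 = 326.34 mm.
From the linear strain diagram with ε_cu = 0.003: ε_t = 0.003 (d − c)/c = 0.003 × (735 − 326.34)/326.34 = 0.00376.
ε_t < 0.004 — the section is over-reinforced for flexure under ACI limits.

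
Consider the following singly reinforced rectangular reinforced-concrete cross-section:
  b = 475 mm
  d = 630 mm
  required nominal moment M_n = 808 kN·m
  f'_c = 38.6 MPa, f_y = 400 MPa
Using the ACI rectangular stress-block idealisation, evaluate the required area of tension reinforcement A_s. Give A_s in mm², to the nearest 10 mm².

A_s ≈ 3450 mm²

With M_n = 0.85 f'_c a b (d − a/2), solve the quadratic for a:
a = d − √(d² − 2M_n/(0.85 f'_c b)) = 630 − √(630² − 2 × 808×10⁶/(0.85 × 38.6 × 475)) = 88.51 mm.
A_s = 0.85 f'_c a b / f_y = 0.85 × 38.6 × 88.51 × 475 / 400 = 3448.5 mm².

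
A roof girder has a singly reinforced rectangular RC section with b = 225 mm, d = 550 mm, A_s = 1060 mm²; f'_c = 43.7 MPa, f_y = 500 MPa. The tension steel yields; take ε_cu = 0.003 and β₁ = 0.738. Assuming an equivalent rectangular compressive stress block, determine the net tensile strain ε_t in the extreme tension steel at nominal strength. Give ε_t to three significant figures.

ε_t ≈ 0.0162

a = A_s f_y/(0.85 f'_c b) = 63.42 mm.
β₁ = 0.738, so c = a/β₁ = 63.42/0.738 = 85.93 mm.
From the linear strain diagram with ε_cu = 0.003: ε_t = 0.003 (d − c)/c = 0.003 × (550 − 85.93)/85.93 = 0.0162.
Since ε_t ≥ 0.005, the section is tension-controlled.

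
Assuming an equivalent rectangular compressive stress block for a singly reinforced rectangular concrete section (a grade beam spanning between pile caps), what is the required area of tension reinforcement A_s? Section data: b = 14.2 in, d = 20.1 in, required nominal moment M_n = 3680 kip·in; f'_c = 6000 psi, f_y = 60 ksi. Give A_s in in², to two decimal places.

A_s ≈ 3.27 in²

From M_n = 0.85 f'_c a b (d − a/2):
a = d − √(d² − 2M_n/(0.85 f'_c b)) = 20.1 − √(20.1² − 2 × 3680/(0.85 × 6 × 14.2)) = 2.711 in.
A_s = 0.85 f'_c a b / f_y = 0.85 × 6 × 2.711 × 14.2 / 60 = 3.272 in².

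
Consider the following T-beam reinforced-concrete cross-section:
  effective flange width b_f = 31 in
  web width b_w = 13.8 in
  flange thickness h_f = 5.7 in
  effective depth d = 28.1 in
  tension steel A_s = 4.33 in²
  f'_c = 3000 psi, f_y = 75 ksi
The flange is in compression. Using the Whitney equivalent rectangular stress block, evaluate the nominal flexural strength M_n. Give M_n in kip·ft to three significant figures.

Tension: T = A_s f_y = 4.33 × 75 = 324.75 kips.
Try a within the flange: a = T/(0.85 f'_c b_f) = 324.75/(0.85 × 3 × 31) = 4.108 in.
Since a = 4.108 ≤ h_f = 5.7 in, the stress block lies entirely in the flange; analyse as a rectangular beam of width b_f.
M_n = T(d − a/2) = 324.75 × (28.1 − 2.054) = 8458.4 kip·in.
M_n = 8458.4/12 = 704.87 kip·ft.

M_n ≈ 705 kip·ft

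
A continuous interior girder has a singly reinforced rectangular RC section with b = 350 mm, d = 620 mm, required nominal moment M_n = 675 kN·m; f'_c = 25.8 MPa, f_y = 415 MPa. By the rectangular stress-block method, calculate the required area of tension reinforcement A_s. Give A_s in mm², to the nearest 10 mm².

With M_n = 0.85 f'_c a b (d − a/2), solve the quadratic for a:
a = d − √(d² − 2M_n/(0.85 f'_c b)) = 620 − √(620² − 2 × 675×10⁶/(0.85 × 25.8 × 350)) = 163.36 mm.
A_s = 0.85 f'_c a b / f_y = 0.85 × 25.8 × 163.36 × 350 / 415 = 3021.4 mm².

A_s ≈ 3020 mm²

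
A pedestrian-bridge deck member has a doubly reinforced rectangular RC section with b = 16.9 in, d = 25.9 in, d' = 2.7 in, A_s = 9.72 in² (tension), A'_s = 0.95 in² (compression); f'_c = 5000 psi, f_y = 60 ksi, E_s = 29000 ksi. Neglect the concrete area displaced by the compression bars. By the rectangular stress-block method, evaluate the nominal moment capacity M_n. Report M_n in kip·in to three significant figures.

M_n ≈ 13000 kip·in

Assume both steels yield.
a = (A_s − A'_s) f_y/(0.85 f'_c b) = (9.72 − 0.95) × 60/(0.85 × 5 × 16.9) = 7.326 in.
c = a/β₁ = 7.326/0.8 = 9.158 in; ε'_s = 0.003(c − d')/c = 0.0021 ≥ ε_y = 0.0021, so the compression steel yields.
M_n = (A_s − A'_s) f_y (d − a/2) + A'_s f_y (d − d') = 526.2 × (25.9 − 3.663) + 57 × (25.9 − 2.7) = 11701.1 + 1322.4 = 13023.5 kip·in.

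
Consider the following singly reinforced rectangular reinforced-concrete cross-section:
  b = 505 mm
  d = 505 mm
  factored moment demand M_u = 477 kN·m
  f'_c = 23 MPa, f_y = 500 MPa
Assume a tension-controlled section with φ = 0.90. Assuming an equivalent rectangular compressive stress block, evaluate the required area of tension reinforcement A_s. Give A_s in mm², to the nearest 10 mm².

M_n = M_u/φ = 477/0.90 = 530 kN·m.
With M_n = 0.85 f'_c a b (d − a/2), solve the quadratic for a:
a = d − √(d² − 2M_n/(0.85 f'_c b)) = 505 − √(505² − 2 × 530×10⁶/(0.85 × 23 × 505)) = 120.74 mm.
A_s = 0.85 f'_c a b / f_y = 0.85 × 23 × 120.74 × 505 / 500 = 2384.1 mm².

A_s ≈ 2380 mm²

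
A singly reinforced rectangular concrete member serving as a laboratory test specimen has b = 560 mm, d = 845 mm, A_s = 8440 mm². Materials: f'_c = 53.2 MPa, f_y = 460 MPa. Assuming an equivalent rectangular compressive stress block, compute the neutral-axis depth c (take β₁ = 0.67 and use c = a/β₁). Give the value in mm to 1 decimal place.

T = A_s f_y = 8440 × 460 = 3882400 N = 3882.4 kN.
Setting C = 0.85 f'_c a b equal to T: a = 3882400/(0.85 × 53.2 × 560) = 153.314 mm.
With β₁ = 0.67, c = a/β₁ = 153.314/0.67 = 228.8 mm.

c ≈ 228.8 mm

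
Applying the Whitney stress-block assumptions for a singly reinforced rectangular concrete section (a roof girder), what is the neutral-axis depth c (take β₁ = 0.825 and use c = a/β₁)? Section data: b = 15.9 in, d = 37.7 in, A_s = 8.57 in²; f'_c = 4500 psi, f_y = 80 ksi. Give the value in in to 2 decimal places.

c ≈ 13.66 in

T = A_s f_y = 8.57 × 80 = 685.6 kips.
a = T/(0.85 f'_c b) = 685.6/(0.85 × 4.5 × 15.9) = 11.2731 in.
With β₁ = 0.825, c = a/β₁ = 11.2731/0.825 = 13.66 in.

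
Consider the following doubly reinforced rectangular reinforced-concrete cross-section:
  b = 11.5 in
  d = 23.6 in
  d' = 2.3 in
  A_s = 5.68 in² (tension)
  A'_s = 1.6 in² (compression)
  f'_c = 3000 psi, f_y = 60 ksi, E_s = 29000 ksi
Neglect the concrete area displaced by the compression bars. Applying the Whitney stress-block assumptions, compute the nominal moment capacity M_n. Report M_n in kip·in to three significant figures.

M_n ≈ 6800 kip·in

Assume both steels yield.
a = (A_s − A'_s) f_y/(0.85 f'_c b) = (5.68 − 1.6) × 60/(0.85 × 3 × 11.5) = 8.348 in.
c = a/β₁ = 8.348/0.85 = 9.821 in; ε'_s = 0.003(c − d')/c = 0.0023 ≥ ε_y = 0.0021, so the compression steel yields.
M_n = (A_s − A'_s) f_y (d − a/2) + A'_s f_y (d − d') = 244.8 × (23.6 − 4.174) + 96 × (23.6 − 2.3) = 4755.5 + 2044.8 = 6800.3 kip·in.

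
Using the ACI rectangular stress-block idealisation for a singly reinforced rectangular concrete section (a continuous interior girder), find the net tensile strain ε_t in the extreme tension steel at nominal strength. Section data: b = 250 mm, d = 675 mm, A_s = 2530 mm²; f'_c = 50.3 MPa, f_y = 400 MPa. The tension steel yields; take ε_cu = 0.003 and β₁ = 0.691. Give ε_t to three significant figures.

ε_t ≈ 0.0118

a = A_s f_y/(0.85 f'_c b) = 94.68 mm.
β₁ = 0.691, so c = a/β₁ = 94.68/0.691 = 137.02 mm.
From the linear strain diagram with ε_cu = 0.003: ε_t = 0.003 (d − c)/c = 0.003 × (675 − 137.02)/137.02 = 0.0118.
Since ε_t ≥ 0.005, the section is tension-controlled.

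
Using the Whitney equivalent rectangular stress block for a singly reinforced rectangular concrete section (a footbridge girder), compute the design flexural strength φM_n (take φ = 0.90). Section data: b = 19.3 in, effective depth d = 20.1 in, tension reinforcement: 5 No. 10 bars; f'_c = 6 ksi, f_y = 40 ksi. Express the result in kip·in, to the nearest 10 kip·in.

φM_n ≈ 4300 kip·in

A_s = 5 × 1.27 = 6.35 in².
T = A_s f_y = 6.35 × 40 = 254 kips.
a = T/(0.85 f'_c b) = 254/(0.85 × 6 × 19.3) = 2.581 in.
M_n = T(d − a/2) = 254 × (20.1 − 1.2905) = 4777.6 kip·in.
φM_n = 0.90 × 4777.6 = 4299.8 kip·in.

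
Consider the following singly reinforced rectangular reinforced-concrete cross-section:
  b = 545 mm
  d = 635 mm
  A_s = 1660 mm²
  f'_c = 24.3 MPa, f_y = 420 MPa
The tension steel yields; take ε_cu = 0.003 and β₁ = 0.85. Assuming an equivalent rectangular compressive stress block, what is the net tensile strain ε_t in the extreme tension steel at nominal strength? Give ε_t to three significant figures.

a = A_s f_y/(0.85 f'_c b) = 61.93 mm.
β₁ = 0.85, so c = a/β₁ = 61.93/0.85 = 72.86 mm.
From the linear strain diagram with ε_cu = 0.003: ε_t = 0.003 (d − c)/c = 0.003 × (635 − 72.86)/72.86 = 0.0231.
Since ε_t ≥ 0.005, the section is tension-controlled.

ε_t ≈ 0.0231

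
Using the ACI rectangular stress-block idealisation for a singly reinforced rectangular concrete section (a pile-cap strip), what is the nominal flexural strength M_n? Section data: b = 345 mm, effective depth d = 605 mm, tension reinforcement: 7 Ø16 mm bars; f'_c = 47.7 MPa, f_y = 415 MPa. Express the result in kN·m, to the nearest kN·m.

A_s = 7 × 201 = 1407 mm².
T = A_s f_y = 1407 × 415 = 583905 N = 583.905 kN.
From C = T: a = T/(0.85 f'_c b) = 583905/(0.85 × 47.7 × 345) = 41.74 mm.
M_n = T(d − a/2) = 583.905 kN × (605 − 20.87) mm = 341.08 kN·m.

M_n ≈ 341 kN·m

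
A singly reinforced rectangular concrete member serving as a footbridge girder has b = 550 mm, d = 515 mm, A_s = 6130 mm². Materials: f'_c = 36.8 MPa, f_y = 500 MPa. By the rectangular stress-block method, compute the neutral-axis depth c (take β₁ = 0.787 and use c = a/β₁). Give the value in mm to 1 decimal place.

c ≈ 226.4 mm

T = A_s f_y = 6130 × 500 = 3065000 N = 3065 kN.
Setting C = 0.85 f'_c a b equal to T: a = 3065000/(0.85 × 36.8 × 550) = 178.156 mm.
With β₁ = 0.787, c = a/β₁ = 178.156/0.787 = 226.4 mm.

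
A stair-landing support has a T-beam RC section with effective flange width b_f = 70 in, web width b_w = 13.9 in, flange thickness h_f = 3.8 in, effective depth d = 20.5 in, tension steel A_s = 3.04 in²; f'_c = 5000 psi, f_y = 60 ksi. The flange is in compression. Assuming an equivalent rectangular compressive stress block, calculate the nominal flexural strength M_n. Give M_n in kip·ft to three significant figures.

Tension: T = A_s f_y = 3.04 × 60 = 182.4 kips.
Try a within the flange: a = T/(0.85 f'_c b_f) = 182.4/(0.85 × 5 × 70) = 0.613 in.
Since a = 0.613 ≤ h_f = 3.8 in, the stress block lies entirely in the flange; analyse as a rectangular beam of width b_f.
M_n = T(d − a/2) = 182.4 × (20.5 − 0.3065) = 3683.3 kip·in.
M_n = 3683.3/12 = 306.94 kip·ft.

M_n ≈ 307 kip·ft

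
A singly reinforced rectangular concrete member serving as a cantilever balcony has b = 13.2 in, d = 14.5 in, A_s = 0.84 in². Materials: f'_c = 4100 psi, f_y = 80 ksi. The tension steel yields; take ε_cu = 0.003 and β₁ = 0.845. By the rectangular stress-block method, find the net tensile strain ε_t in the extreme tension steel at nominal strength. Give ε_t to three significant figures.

a = A_s f_y/(0.85 f'_c b) = 1.461 in.
β₁ = 0.845, so c = a/β₁ = 1.461/0.845 = 1.729 in.
From the linear strain diagram with ε_cu = 0.003: ε_t = 0.003 (d − c)/c = 0.003 × (14.5 − 1.729)/1.729 = 0.0222.
Since ε_t ≥ 0.005, the section is tension-controlled.

ε_t ≈ 0.0222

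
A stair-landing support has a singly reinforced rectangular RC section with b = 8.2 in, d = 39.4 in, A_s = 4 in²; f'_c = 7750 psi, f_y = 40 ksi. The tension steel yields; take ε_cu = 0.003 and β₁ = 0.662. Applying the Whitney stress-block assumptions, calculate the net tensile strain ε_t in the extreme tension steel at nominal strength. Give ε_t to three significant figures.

a = A_s f_y/(0.85 f'_c b) = 2.962 in.
β₁ = 0.662, so c = a/β₁ = 2.962/0.662 = 4.474 in.
From the linear strain diagram with ε_cu = 0.003: ε_t = 0.003 (d − c)/c = 0.003 × (39.4 − 4.474)/4.474 = 0.0234.
Since ε_t ≥ 0.005, the section is tension-controlled.

ε_t ≈ 0.0234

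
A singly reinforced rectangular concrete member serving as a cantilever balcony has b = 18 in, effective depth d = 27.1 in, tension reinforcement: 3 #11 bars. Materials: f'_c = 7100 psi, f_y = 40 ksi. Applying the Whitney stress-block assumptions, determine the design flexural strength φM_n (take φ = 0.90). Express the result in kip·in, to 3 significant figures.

φM_n ≈ 4420 kip·in

A_s = 3 × 1.56 = 4.68 in².
T = A_s f_y = 4.68 × 40 = 187.2 kips.
a = T/(0.85 f'_c b) = 187.2/(0.85 × 7.1 × 18) = 1.723 in.
M_n = T(d − a/2) = 187.2 × (27.1 − 0.8615) = 4911.8 kip·in.
φM_n = 0.90 × 4911.8 = 4420.6 kip·in.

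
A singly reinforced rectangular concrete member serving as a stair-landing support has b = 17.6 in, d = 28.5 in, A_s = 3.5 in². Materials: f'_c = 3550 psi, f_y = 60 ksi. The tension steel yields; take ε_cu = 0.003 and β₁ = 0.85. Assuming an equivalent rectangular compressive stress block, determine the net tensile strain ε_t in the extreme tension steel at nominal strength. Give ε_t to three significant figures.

a = A_s f_y/(0.85 f'_c b) = 3.954 in.
β₁ = 0.85, so c = a/β₁ = 3.954/0.85 = 4.652 in.
From the linear strain diagram with ε_cu = 0.003: ε_t = 0.003 (d − c)/c = 0.003 × (28.5 − 4.652)/4.652 = 0.0154.
Since ε_t ≥ 0.005, the section is tension-controlled.

ε_t ≈ 0.0154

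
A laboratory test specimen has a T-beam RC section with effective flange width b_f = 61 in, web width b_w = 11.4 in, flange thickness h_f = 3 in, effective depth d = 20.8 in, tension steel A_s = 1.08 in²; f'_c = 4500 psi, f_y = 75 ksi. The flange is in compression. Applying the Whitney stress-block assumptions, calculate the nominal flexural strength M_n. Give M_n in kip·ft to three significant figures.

Tension: T = A_s f_y = 1.08 × 75 = 81 kips.
Try a within the flange: a = T/(0.85 f'_c b_f) = 81/(0.85 × 4.5 × 61) = 0.347 in.
Since a = 0.347 ≤ h_f = 3 in, the stress block lies entirely in the flange; analyse as a rectangular beam of width b_f.
M_n = T(d − a/2) = 81 × (20.8 − 0.1735) = 1670.7 kip·in.
M_n = 1670.7/12 = 139.23 kip·ft.

M_n ≈ 139 kip·ft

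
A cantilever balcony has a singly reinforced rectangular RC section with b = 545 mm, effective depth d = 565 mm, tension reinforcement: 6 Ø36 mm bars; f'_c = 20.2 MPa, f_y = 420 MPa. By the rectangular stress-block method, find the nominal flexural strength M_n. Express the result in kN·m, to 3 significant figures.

A_s = 6 × 1018 = 6108 mm².
T = A_s f_y = 6108 × 420 = 2565360 N = 2565.36 kN.
From C = T: a = T/(0.85 f'_c b) = 2565360/(0.85 × 20.2 × 545) = 274.15 mm.
M_n = T(d − a/2) = 2565.36 kN × (565 − 137.075) mm = 1097.78 kN·m.

M_n ≈ 1100 kN·m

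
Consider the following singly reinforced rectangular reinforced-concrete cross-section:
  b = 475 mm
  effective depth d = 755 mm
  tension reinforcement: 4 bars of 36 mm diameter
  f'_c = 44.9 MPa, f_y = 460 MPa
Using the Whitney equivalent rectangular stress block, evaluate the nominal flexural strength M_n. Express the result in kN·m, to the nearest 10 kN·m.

M_n ≈ 1320 kN·m

A_s = 4 × 1018 = 4072 mm².
T = A_s f_y = 4072 × 460 = 1873120 N = 1873.12 kN.
From C = T: a = T/(0.85 f'_c b) = 1873120/(0.85 × 44.9 × 475) = 103.33 mm.
M_n = T(d − a/2) = 1873.12 kN × (755 − 51.665) mm = 1317.43 kN·m.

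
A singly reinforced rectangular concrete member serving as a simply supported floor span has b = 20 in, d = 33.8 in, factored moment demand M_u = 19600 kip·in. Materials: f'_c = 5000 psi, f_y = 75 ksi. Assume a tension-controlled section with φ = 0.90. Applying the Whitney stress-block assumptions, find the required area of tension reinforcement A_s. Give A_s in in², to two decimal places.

M_n = M_u/φ = 19600/0.90 = 21777.8 kip·in.
From M_n = 0.85 f'_c a b (d − a/2):
a = d − √(d² − 2M_n/(0.85 f'_c b)) = 33.8 − √(33.8² − 2 × 21777.8/(0.85 × 5 × 20)) = 8.700 in.
A_s = 0.85 f'_c a b / f_y = 0.85 × 5 × 8.700 × 20 / 75 = 9.860 in².

A_s ≈ 9.86 in²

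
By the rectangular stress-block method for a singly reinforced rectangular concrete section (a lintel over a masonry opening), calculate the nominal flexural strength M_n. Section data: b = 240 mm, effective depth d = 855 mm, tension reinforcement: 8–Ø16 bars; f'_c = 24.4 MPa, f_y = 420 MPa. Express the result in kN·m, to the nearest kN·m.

M_n ≈ 532 kN·m

A_s = 8 × 201 = 1608 mm².
T = A_s f_y = 1608 × 420 = 675360 N = 675.36 kN.
From C = T: a = T/(0.85 f'_c b) = 675360/(0.85 × 24.4 × 240) = 135.68 mm.
M_n = T(d − a/2) = 675.36 kN × (855 − 67.84) mm = 531.62 kN·m.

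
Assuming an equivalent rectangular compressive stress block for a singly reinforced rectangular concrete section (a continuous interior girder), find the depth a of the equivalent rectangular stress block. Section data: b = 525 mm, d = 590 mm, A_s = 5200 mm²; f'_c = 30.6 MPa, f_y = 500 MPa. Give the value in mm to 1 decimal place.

T = A_s f_y = 5200 × 500 = 2600000 N = 2600 kN.
Setting C = 0.85 f'_c a b equal to T: a = 2600000/(0.85 × 30.6 × 525) = 190.4 mm.

a ≈ 190.4 mm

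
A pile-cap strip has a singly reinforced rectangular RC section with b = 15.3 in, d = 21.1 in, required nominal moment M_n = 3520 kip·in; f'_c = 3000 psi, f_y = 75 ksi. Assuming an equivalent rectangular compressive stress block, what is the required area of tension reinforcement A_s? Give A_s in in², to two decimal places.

A_s ≈ 2.51 in²

From M_n = 0.85 f'_c a b (d − a/2):
a = d − √(d² − 2M_n/(0.85 f'_c b)) = 21.1 − √(21.1² − 2 × 3520/(0.85 × 3 × 15.3)) = 4.828 in.
A_s = 0.85 f'_c a b / f_y = 0.85 × 3 × 4.828 × 15.3 / 75 = 2.512 in².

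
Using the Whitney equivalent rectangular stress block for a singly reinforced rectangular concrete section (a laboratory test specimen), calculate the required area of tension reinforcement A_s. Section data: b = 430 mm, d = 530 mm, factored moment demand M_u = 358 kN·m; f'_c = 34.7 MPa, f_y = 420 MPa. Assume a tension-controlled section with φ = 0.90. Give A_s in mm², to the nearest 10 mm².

M_n = M_u/φ = 358/0.90 = 397.778 kN·m.
With M_n = 0.85 f'_c a b (d − a/2), solve the quadratic for a:
a = d − √(d² − 2M_n/(0.85 f'_c b)) = 530 − √(530² − 2 × 397.778×10⁶/(0.85 × 34.7 × 430)) = 62.91 mm.
A_s = 0.85 f'_c a b / f_y = 0.85 × 34.7 × 62.91 × 430 / 420 = 1899.7 mm².

A_s ≈ 1900 mm²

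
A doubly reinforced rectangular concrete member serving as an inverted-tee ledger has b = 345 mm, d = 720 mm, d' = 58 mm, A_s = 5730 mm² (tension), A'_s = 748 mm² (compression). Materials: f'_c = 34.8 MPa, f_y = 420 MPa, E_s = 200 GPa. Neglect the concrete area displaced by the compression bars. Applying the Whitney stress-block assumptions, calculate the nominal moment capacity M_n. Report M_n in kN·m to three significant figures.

Assume both tension and compression steel yield.
Net tension couple steel: A_s − A'_s = 4982 mm².
a = (A_s − A'_s) f_y / (0.85 f'_c b) = 2092440/(0.85 × 34.8 × 345) = 205.04 mm.
c = a/β₁ = 205.04/0.801 = 255.98 mm; ε'_s = 0.003(c − d')/c = 0.0023 ≥ f_y/E_s = 0.0021, so compression steel does yield.
M_n = (A_s − A'_s) f_y (d − a/2) + A'_s f_y (d − d') = [2092440 × (720 − 102.52) + 314160 × (720 − 58)] × 10⁻⁶ = 1292.04 + 207.97 = 1500.01 kN·m.

M_n ≈ 1500 kN·m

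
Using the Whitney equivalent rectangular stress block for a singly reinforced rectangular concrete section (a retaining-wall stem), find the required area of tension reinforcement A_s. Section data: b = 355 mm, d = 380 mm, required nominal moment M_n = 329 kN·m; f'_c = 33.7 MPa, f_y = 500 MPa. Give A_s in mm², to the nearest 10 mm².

A_s ≈ 1990 mm²

With M_n = 0.85 f'_c a b (d − a/2), solve the quadratic for a:
a = d − √(d² − 2M_n/(0.85 f'_c b)) = 380 − √(380² − 2 × 329×10⁶/(0.85 × 33.7 × 355)) = 97.70 mm.
A_s = 0.85 f'_c a b / f_y = 0.85 × 33.7 × 97.70 × 355 / 500 = 1987.0 mm².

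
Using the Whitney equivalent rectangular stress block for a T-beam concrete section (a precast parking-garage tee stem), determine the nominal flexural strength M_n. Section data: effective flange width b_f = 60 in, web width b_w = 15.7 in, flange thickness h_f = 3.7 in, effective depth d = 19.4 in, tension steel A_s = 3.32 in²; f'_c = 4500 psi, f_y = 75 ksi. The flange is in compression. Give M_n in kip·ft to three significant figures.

M_n ≈ 391 kip·ft

Tension: T = A_s f_y = 3.32 × 75 = 249 kips.
Try a within the flange: a = T/(0.85 f'_c b_f) = 249/(0.85 × 4.5 × 60) = 1.085 in.
Since a = 1.085 ≤ h_f = 3.7 in, the stress block lies entirely in the flange; analyse as a rectangular beam of width b_f.
M_n = T(d − a/2) = 249 × (19.4 − 0.5425) = 4695.5 kip·in.
M_n = 4695.5/12 = 391.29 kip·ft.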